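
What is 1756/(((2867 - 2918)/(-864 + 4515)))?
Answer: -2137052/17 ≈ -1.2571e+5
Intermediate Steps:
1756/(((2867 - 2918)/(-864 + 4515))) = 1756/((-51/3651)) = 1756/((-51*1/3651)) = 1756/(-17/1217) = 1756*(-1217/17) = -2137052/17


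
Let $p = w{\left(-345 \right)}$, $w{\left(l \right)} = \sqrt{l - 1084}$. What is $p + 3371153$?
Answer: $3371153 + i \sqrt{1429} \approx 3.3712 \cdot 10^{6} + 37.802 i$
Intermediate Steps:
$w{\left(l \right)} = \sqrt{-1084 + l}$
$p = i \sqrt{1429}$ ($p = \sqrt{-1084 - 345} = \sqrt{-1429} = i \sqrt{1429} \approx 37.802 i$)
$p + 3371153 = i \sqrt{1429} + 3371153 = 3371153 + i \sqrt{1429}$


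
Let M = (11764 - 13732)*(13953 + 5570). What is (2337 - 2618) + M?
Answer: -38421545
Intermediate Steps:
M = -38421264 (M = -1968*19523 = -38421264)
(2337 - 2618) + M = (2337 - 2618) - 38421264 = -281 - 38421264 = -38421545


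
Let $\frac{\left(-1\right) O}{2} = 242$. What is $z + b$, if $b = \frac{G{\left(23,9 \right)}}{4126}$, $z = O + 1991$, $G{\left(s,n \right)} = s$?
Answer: $\frac{6217905}{4126} \approx 1507.0$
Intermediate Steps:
$O = -484$ ($O = \left(-2\right) 242 = -484$)
$z = 1507$ ($z = -484 + 1991 = 1507$)
$b = \frac{23}{4126} \approx 0.0055744$
$z + b = 1507 + \frac{23}{4126} = \frac{6217905}{4126}$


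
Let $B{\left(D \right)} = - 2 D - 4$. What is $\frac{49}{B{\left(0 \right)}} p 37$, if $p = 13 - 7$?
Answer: $- \frac{5439}{2} \approx -2719.5$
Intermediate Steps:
$B{\left(D \right)} = -4 - 2 D$
$p = 6$ ($p = 13 - 7 = 6$)
$\frac{49}{B{\left(0 \right)}} p 37 = \frac{49}{-4 - 0} \cdot 6 \cdot 37 = \frac{49}{-4 + 0} \cdot 6 \cdot 37 = \frac{49}{-4} \cdot 6 \cdot 37 = 49 \left(- \frac{1}{4}\right) 6 \cdot 37 = \left(- \frac{49}{4}\right) 6 \cdot 37 = \left(- \frac{147}{2}\right) 37 = - \frac{5439}{2}$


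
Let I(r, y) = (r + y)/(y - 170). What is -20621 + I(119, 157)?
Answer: -268349/13 ≈ -20642.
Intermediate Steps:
I(r, y) = (r + y)/(-170 + y)
-20621 + I(119, 157) = -20621 + (119 + 157)/(-170 + 157) = -20621 + 276/(-13) = -20621 - 1/13*276 = -20621 - 276/13 = -268349/13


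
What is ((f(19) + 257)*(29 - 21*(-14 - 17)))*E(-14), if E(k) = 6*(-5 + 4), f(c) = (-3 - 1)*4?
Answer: -983280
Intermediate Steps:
f(c) = -16 (f(c) = -4*4 = -16)
E(k) = -6 (E(k) = 6*(-1) = -6)
((f(19) + 257)*(29 - 21*(-14 - 17)))*E(-14) = ((-16 + 257)*(29 - 21*(-14 - 17)))*(-6) = (241*(29 - 21*(-31)))*(-6) = (241*(29 + 651))*(-6) = (241*680)*(-6) = 163880*(-6) = -983280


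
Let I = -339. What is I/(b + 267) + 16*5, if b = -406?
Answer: 11459/139 ≈ 82.439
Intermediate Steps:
I/(b + 267) + 16*5 = -339/(-406 + 267) + 16*5 = -339/(-139) + 80 = -339*(-1/139) + 80 = 339/139 + 80 = 11459/139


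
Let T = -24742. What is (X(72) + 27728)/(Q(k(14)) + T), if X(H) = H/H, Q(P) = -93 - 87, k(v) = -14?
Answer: -27729/24922 ≈ -1.1126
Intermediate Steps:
Q(P) = -180
X(H) = 1
(X(72) + 27728)/(Q(k(14)) + T) = (1 + 27728)/(-180 - 24742) = 27729/(-24922) = 27729*(-1/24922) = -27729/24922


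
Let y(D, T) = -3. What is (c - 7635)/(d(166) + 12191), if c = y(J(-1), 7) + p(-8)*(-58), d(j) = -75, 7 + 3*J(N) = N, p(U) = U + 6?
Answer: -3761/6058 ≈ -0.62083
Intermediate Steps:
p(U) = 6 + U
J(N) = -7/3 + N/3
c = 113 (c = -3 + (6 - 8)*(-58) = -3 - 2*(-58) = -3 + 116 = 113)
(c - 7635)/(d(166) + 12191) = (113 - 7635)/(-75 + 12191) = -7522/12116 = -7522*1/12116 = -3761/6058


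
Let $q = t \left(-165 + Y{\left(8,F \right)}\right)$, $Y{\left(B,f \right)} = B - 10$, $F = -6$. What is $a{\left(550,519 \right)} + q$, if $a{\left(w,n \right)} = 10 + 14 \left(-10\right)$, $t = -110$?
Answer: $18240$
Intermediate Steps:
$Y{\left(B,f \right)} = -10 + B$ ($Y{\left(B,f \right)} = B - 10 = -10 + B$)
$a{\left(w,n \right)} = -130$ ($a{\left(w,n \right)} = 10 - 140 = -130$)
$q = 18370$ ($q = - 110 \left(-165 + \left(-10 + 8\right)\right) = - 110 \left(-165 - 2\right) = \left(-110\right) \left(-167\right) = 18370$)
$a{\left(550,519 \right)} + q = -130 + 18370 = 18240$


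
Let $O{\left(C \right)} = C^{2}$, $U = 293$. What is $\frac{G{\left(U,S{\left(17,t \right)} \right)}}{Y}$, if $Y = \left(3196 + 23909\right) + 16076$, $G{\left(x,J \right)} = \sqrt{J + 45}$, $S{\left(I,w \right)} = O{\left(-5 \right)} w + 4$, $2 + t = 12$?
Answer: $\frac{\sqrt{299}}{43181} \approx 0.00040044$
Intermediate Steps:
$t = 10$ ($t = -2 + 12 = 10$)
$S{\left(I,w \right)} = 4 + 25 w$ ($S{\left(I,w \right)} = \left(-5\right)^{2} w + 4 = 25 w + 4 = 4 + 25 w$)
$G{\left(x,J \right)} = \sqrt{45 + J}$
$Y = 43181$ ($Y = 27105 + 16076 = 43181$)
$\frac{G{\left(U,S{\left(17,t \right)} \right)}}{Y} = \frac{\sqrt{45 + \left(4 + 25 \cdot 10\right)}}{43181} = \sqrt{45 + \left(4 + 250\right)} \frac{1}{43181} = \sqrt{45 + 254} \cdot \frac{1}{43181} = \sqrt{299} \cdot \frac{1}{43181} = \frac{\sqrt{299}}{43181}$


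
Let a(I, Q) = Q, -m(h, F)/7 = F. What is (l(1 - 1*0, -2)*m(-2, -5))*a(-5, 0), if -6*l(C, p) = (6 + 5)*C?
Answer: 0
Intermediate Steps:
m(h, F) = -7*F
l(C, p) = -11*C/6 (l(C, p) = -(6 + 5)*C/6 = -11*C/6)
(l(1 - 1*0, -2)*m(-2, -5))*a(-5, 0) = ((-11*(1 - 1*0)/6)*(-7*(-5)))*0 = (-11*(1 + 0)/6*35)*0 = (-11/6*1*35)*0 = -11/6*35*0 = -385/6*0 = 0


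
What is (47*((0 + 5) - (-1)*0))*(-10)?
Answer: -2350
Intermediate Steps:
(47*((0 + 5) - (-1)*0))*(-10) = (47*(5 - 1*0))*(-10) = (47*(5 + 0))*(-10) = (47*5)*(-10) = 235*(-10) = -2350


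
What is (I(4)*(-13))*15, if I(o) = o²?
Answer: -3120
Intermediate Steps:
(I(4)*(-13))*15 = (4²*(-13))*15 = (16*(-13))*15 = -208*15 = -3120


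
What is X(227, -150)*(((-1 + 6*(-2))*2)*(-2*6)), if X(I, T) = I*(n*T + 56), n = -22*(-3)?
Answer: -697191456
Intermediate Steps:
n = 66
X(I, T) = I*(56 + 66*T) (X(I, T) = I*(66*T + 56) = I*(56 + 66*T))
X(227, -150)*(((-1 + 6*(-2))*2)*(-2*6)) = (2*227*(28 + 33*(-150)))*(((-1 + 6*(-2))*2)*(-2*6)) = (2*227*(28 - 4950))*(((-1 - 12)*2)*(-12)) = (2*227*(-4922))*(-13*2*(-12)) = -(-58099288)*(-12) = -2234588*312 = -697191456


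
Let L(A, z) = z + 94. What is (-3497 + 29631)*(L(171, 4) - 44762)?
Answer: -1167248976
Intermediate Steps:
L(A, z) = 94 + z
(-3497 + 29631)*(L(171, 4) - 44762) = (-3497 + 29631)*((94 + 4) - 44762) = 26134*(98 - 44762) = 26134*(-44664) = -1167248976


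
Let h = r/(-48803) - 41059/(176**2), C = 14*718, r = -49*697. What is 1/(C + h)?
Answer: 1511721728/15194880930807 ≈ 9.9489e-5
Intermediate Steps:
r = -34153
C = 10052
h = -945879049/1511721728 (h = -34153/(-48803) - 41059/(176**2) = -34153*(-1/48803) - 41059/30976 = 34153/48803 - 41059*1/30976 = 34153/48803 - 41059/30976 = -945879049/1511721728 ≈ -0.62570)
1/(C + h) = 1/(10052 - 945879049/1511721728) = 1/(15194880930807/1511721728) = 1511721728/15194880930807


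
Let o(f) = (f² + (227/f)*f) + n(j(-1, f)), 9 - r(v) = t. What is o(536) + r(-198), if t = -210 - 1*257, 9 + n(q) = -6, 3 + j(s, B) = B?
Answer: 287984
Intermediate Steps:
j(s, B) = -3 + B
n(q) = -15 (n(q) = -9 - 6 = -15)
t = -467 (t = -210 - 257 = -467)
r(v) = 476 (r(v) = 9 - 1*(-467) = 9 + 467 = 476)
o(f) = 212 + f² (o(f) = (f² + (227/f)*f) - 15 = (f² + 227) - 15 = (227 + f²) - 15 = 212 + f²)
o(536) + r(-198) = (212 + 536²) + 476 = (212 + 287296) + 476 = 287508 + 476 = 287984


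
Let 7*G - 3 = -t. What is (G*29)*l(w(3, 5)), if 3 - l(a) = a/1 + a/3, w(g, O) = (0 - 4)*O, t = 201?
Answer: -170346/7 ≈ -24335.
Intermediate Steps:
G = -198/7 (G = 3/7 + (-1*201)/7 = 3/7 + (⅐)*(-201) = 3/7 - 201/7 = -198/7 ≈ -28.286)
w(g, O) = -4*O
l(a) = 3 - 4*a/3 (l(a) = 3 - (a/1 + a/3) = 3 - (a*1 + a*(⅓)) = 3 - (a + a/3) = 3 - 4*a/3)
(G*29)*l(w(3, 5)) = (-198/7*29)*(3 - (-16)*5/3) = -5742*(3 - 4/3*(-20))/7 = -5742*(3 + 80/3)/7 = -5742/7*89/3 = -170346/7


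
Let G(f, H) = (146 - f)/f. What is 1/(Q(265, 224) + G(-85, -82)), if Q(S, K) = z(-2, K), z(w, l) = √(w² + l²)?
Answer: 19635/362497139 + 14450*√12545/362497139 ≈ 0.0045189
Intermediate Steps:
z(w, l) = √(l² + w²)
Q(S, K) = √(4 + K²) (Q(S, K) = √(K² + (-2)²) = √(K² + 4) = √(4 + K²))
G(f, H) = (146 - f)/f
1/(Q(265, 224) + G(-85, -82)) = 1/(√(4 + 224²) + (146 - 1*(-85))/(-85)) = 1/(√(4 + 50176) - (146 + 85)/85) = 1/(√50180 - 1/85*231) = 1/(2*√12545 - 231/85) = 1/(-231/85 + 2*√12545)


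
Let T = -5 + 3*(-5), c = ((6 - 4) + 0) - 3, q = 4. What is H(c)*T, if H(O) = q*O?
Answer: 80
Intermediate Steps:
c = -1 (c = (2 + 0) - 3 = 2 - 3 = -1)
T = -20 (T = -5 - 15 = -20)
H(O) = 4*O
H(c)*T = (4*(-1))*(-20) = -4*(-20) = 80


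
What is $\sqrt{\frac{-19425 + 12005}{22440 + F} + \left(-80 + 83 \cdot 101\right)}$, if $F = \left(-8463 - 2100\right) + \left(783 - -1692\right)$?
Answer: $\frac{\sqrt{26721010173}}{1794} \approx 91.118$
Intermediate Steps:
$F = -8088$ ($F = -10563 + \left(783 + 1692\right) = -10563 + 2475 = -8088$)
$\sqrt{\frac{-19425 + 12005}{22440 + F} + \left(-80 + 83 \cdot 101\right)} = \sqrt{\frac{-19425 + 12005}{22440 - 8088} + \left(-80 + 83 \cdot 101\right)} = \sqrt{- \frac{7420}{14352} + \left(-80 + 8383\right)} = \sqrt{\left(-7420\right) \frac{1}{14352} + 8303} = \sqrt{- \frac{1855}{3588} + 8303} = \sqrt{\frac{29789309}{3588}} = \frac{\sqrt{26721010173}}{1794}$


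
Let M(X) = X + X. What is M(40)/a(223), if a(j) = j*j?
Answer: 80/49729 ≈ 0.0016087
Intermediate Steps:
M(X) = 2*X
a(j) = j²
M(40)/a(223) = (2*40)/(223²) = 80/49729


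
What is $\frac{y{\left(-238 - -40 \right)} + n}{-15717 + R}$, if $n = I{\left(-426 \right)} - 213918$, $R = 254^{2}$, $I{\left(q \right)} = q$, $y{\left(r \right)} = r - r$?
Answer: $- \frac{214344}{48799} \approx -4.3924$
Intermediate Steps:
$y{\left(r \right)} = 0$
$R = 64516$
$n = -214344$ ($n = -426 - 213918 = -214344$)
$\frac{y{\left(-238 - -40 \right)} + n}{-15717 + R} = \frac{0 - 214344}{-15717 + 64516} = - \frac{214344}{48799}$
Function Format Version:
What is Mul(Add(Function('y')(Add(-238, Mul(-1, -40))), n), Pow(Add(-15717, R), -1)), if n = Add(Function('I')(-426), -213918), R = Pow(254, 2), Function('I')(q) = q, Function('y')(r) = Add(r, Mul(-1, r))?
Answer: Rational(-214344, 48799) ≈ -4.3924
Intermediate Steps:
Function('y')(r) = 0
R = 64516
n = -214344 (n = Add(-426, -213918) = -214344)
Mul(Add(Function('y')(Add(-238, Mul(-1, -40))), n), Pow(Add(-15717, R), -1)) = Mul(Add(0, -214344), Pow(Add(-15717, 64516), -1)) = Mul(-214344, Pow(48799, -1)) = Mul(-214344, Rational(1, 48799)) = Rational(-214344, 48799)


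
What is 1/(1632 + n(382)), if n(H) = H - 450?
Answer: 1/1564 ≈ 0.00063939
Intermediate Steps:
n(H) = -450 + H
1/(1632 + n(382)) = 1/(1632 + (-450 + 382)) = 1/(1632 - 68) = 1/1564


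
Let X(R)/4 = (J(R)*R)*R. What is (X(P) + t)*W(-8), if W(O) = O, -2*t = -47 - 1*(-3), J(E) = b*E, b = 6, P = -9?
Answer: 139792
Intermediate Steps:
J(E) = 6*E
X(R) = 24*R**3 (X(R) = 4*(((6*R)*R)*R) = 4*((6*R**2)*R) = 4*(6*R**3) = 24*R**3)
t = 22 (t = -(-47 - 1*(-3))/2 = -(-47 + 3)/2 = -1/2*(-44) = 22)
(X(P) + t)*W(-8) = (24*(-9)**3 + 22)*(-8) = (24*(-729) + 22)*(-8) = (-17496 + 22)*(-8) = -17474*(-8) = 139792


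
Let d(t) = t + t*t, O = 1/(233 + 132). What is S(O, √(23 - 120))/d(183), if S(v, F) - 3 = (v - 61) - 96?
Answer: -56209/12290280 ≈ -0.0045734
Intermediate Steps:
O = 1/365 ≈ 0.0027397
d(t) = t + t²
S(v, F) = -154 + v (S(v, F) = 3 + ((v - 61) - 96) = 3 + ((-61 + v) - 96) = 3 + (-157 + v) = -154 + v)
S(O, √(23 - 120))/d(183) = (-154 + 1/365)/((183*(1 + 183))) = -56209/(365*(183*184)) = -56209/365/33672 = -56209/365*1/33672 = -56209/12290280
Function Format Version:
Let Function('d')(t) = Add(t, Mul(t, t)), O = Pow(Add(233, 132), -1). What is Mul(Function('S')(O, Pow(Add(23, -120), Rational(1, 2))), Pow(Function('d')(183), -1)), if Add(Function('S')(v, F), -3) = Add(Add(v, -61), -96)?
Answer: Rational(-56209, 12290280) ≈ -0.0045734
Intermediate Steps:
O = Rational(1, 365) (O = Pow(365, -1) = Rational(1, 365) ≈ 0.0027397)
Function('d')(t) = Add(t, Pow(t, 2))
Function('S')(v, F) = Add(-154, v) (Function('S')(v, F) = Add(3, Add(Add(v, -61), -96)) = Add(3, Add(Add(-61, v), -96)) = Add(3, Add(-157, v)) = Add(-154, v))
Mul(Function('S')(O, Pow(Add(23, -120), Rational(1, 2))), Pow(Function('d')(183), -1)) = Mul(Add(-154, Rational(1, 365)), Pow(Mul(183, Add(1, 183)), -1)) = Mul(Rational(-56209, 365), Pow(Mul(183, 184), -1)) = Mul(Rational(-56209, 365), Pow(33672, -1)) = Mul(Rational(-56209, 365), Rational(1, 33672)) = Rational(-56209, 12290280)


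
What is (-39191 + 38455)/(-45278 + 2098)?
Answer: 184/10795 ≈ 0.017045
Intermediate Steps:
(-39191 + 38455)/(-45278 + 2098) = -736/(-43180) = -736*(-1/43180) = 184/10795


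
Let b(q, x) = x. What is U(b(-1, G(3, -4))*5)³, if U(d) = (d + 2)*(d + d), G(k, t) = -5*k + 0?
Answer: 1312932375000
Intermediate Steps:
G(k, t) = -5*k
U(d) = 2*d*(2 + d) (U(d) = (2 + d)*(2*d) = 2*d*(2 + d))
U(b(-1, G(3, -4))*5)³ = (2*(-5*3*5)*(2 - 5*3*5))³ = (2*(-15*5)*(2 - 15*5))³ = (2*(-75)*(2 - 75))³ = (2*(-75)*(-73))³ = 10950³ = 1312932375000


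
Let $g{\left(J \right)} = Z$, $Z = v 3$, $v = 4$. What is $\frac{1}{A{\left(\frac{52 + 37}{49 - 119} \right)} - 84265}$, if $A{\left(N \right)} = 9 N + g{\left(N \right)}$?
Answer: $- \frac{70}{5898511} \approx -1.1867 \cdot 10^{-5}$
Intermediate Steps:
$Z = 12$ ($Z = 4 \cdot 3 = 12$)
$g{\left(J \right)} = 12$
$A{\left(N \right)} = 12 + 9 N$ ($A{\left(N \right)} = 9 N + 12 = 12 + 9 N$)
$\frac{1}{A{\left(\frac{52 + 37}{49 - 119} \right)} - 84265} = \frac{1}{\left(12 + 9 \frac{52 + 37}{49 - 119}\right) - 84265} = \frac{1}{\left(12 + 9 \frac{89}{-70}\right) - 84265} = \frac{1}{\left(12 + 9 \cdot 89 \left(- \frac{1}{70}\right)\right) - 84265} = \frac{1}{\left(12 + 9 \left(- \frac{89}{70}\right)\right) - 84265} = \frac{1}{\left(12 - \frac{801}{70}\right) - 84265} = \frac{1}{\frac{39}{70} - 84265} = \frac{1}{- \frac{5898511}{70}} = - \frac{70}{5898511}$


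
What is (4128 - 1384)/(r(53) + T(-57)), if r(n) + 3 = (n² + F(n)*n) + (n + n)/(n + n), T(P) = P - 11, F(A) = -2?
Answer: 2744/2633 ≈ 1.0422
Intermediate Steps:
T(P) = -11 + P
r(n) = -2 + n² - 2*n (r(n) = -3 + ((n² - 2*n) + (n + n)/(n + n)) = -3 + ((n² - 2*n) + (2*n)/((2*n))) = -3 + ((n² - 2*n) + (2*n)*(1/(2*n))) = -3 + ((n² - 2*n) + 1) = -3 + (1 + n² - 2*n) = -2 + n² - 2*n)
(4128 - 1384)/(r(53) + T(-57)) = (4128 - 1384)/((-2 + 53² - 2*53) + (-11 - 57)) = 2744/((-2 + 2809 - 106) - 68) = 2744/(2701 - 68) = 2744/2633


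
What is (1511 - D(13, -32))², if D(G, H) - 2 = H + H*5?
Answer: 2893401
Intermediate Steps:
D(G, H) = 2 + 6*H (D(G, H) = 2 + (H + H*5) = 2 + (H + 5*H) = 2 + 6*H)
(1511 - D(13, -32))² = (1511 - (2 + 6*(-32)))² = (1511 - (2 - 192))² = (1511 - 1*(-190))² = (1511 + 190)² = 1701² = 2893401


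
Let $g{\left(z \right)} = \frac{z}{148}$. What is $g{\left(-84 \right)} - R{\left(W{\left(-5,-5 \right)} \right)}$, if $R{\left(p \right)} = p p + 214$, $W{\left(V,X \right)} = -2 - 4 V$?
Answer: $- \frac{19927}{37} \approx -538.57$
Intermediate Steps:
$g{\left(z \right)} = \frac{z}{148}$ ($g{\left(z \right)} = z \frac{1}{148} = \frac{z}{148}$)
$R{\left(p \right)} = 214 + p^{2}$ ($R{\left(p \right)} = p^{2} + 214 = 214 + p^{2}$)
$g{\left(-84 \right)} - R{\left(W{\left(-5,-5 \right)} \right)} = \frac{1}{148} \left(-84\right) - \left(214 + \left(-2 - -20\right)^{2}\right) = - \frac{21}{37} - \left(214 + \left(-2 + 20\right)^{2}\right) = - \frac{21}{37} - \left(214 + 18^{2}\right) = - \frac{21}{37} - \left(214 + 324\right) = - \frac{21}{37} - 538 = - \frac{19927}{37}$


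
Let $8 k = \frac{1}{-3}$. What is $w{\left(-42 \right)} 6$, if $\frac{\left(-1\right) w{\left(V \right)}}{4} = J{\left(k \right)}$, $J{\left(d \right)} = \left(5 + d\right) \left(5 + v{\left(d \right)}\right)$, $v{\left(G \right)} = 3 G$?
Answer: $- \frac{4641}{8} \approx -580.13$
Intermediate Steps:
$k = - \frac{1}{24}$ ($k = \frac{1}{8 \left(-3\right)} = \frac{1}{8} \left(- \frac{1}{3}\right) = - \frac{1}{24} \approx -0.041667$)
$J{\left(d \right)} = \left(5 + d\right) \left(5 + 3 d\right)$
$w{\left(V \right)} = - \frac{1547}{16}$ ($w{\left(V \right)} = - 4 \left(25 + 3 \left(- \frac{1}{24}\right)^{2} + 20 \left(- \frac{1}{24}\right)\right) = - 4 \left(25 + 3 \cdot \frac{1}{576} - \frac{5}{6}\right) = - 4 \left(25 + \frac{1}{192} - \frac{5}{6}\right) = \left(-4\right) \frac{1547}{64} = - \frac{1547}{16}$)
$w{\left(-42 \right)} 6 = \left(- \frac{1547}{16}\right) 6 = - \frac{4641}{8}$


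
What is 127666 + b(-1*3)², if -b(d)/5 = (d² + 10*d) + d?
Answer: 142066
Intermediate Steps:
b(d) = -55*d - 5*d² (b(d) = -5*((d² + 10*d) + d) = -5*(d² + 11*d) = -55*d - 5*d²)
127666 + b(-1*3)² = 127666 + (-5*(-1*3)*(11 - 1*3))² = 127666 + (-5*(-3)*(11 - 3))² = 127666 + (-5*(-3)*8)² = 127666 + 120² = 127666 + 14400 = 142066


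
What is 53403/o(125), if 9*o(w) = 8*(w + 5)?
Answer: 480627/1040 ≈ 462.14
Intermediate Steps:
o(w) = 40/9 + 8*w/9 (o(w) = (8*(w + 5))/9 = (8*(5 + w))/9 = (40 + 8*w)/9 = 40/9 + 8*w/9)
53403/o(125) = 53403/(40/9 + (8/9)*125) = 53403/(40/9 + 1000/9) = 53403/(1040/9) = 53403*(9/1040) = 480627/1040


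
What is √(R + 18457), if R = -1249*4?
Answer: √13461 ≈ 116.02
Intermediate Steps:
R = -4996
√(R + 18457) = √(-4996 + 18457) = √13461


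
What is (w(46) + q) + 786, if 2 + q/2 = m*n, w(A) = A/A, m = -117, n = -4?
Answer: 1719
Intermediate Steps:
w(A) = 1
q = 932 (q = -4 + 2*(-117*(-4)) = -4 + 2*468 = -4 + 936 = 932)
(w(46) + q) + 786 = (1 + 932) + 786 = 933 + 786 = 1719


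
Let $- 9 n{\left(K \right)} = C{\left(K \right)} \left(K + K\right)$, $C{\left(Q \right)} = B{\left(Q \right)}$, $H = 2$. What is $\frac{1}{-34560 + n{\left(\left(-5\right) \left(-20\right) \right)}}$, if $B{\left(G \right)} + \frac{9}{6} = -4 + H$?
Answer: $- \frac{9}{310340} \approx -2.9 \cdot 10^{-5}$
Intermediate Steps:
$B{\left(G \right)} = - \frac{7}{2}$ ($B{\left(G \right)} = - \frac{3}{2} + \left(-4 + 2\right) = - \frac{3}{2} - 2 = - \frac{7}{2}$)
$C{\left(Q \right)} = - \frac{7}{2}$
$n{\left(K \right)} = \frac{7 K}{9}$ ($n{\left(K \right)} = - \frac{\left(- \frac{7}{2}\right) \left(K + K\right)}{9} = - \frac{\left(- \frac{7}{2}\right) 2 K}{9} = - \frac{\left(-7\right) K}{9} = \frac{7 K}{9}$)
$\frac{1}{-34560 + n{\left(\left(-5\right) \left(-20\right) \right)}} = \frac{1}{-34560 + \frac{7 \left(\left(-5\right) \left(-20\right)\right)}{9}} = \frac{1}{-34560 + \frac{7}{9} \cdot 100} = \frac{1}{-34560 + \frac{700}{9}} = \frac{1}{- \frac{310340}{9}} = - \frac{9}{310340}$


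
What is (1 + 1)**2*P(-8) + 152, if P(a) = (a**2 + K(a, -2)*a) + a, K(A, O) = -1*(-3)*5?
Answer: -104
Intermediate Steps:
K(A, O) = 15 (K(A, O) = 3*5 = 15)
P(a) = a**2 + 16*a (P(a) = (a**2 + 15*a) + a = a**2 + 16*a)
(1 + 1)**2*P(-8) + 152 = (1 + 1)**2*(-8*(16 - 8)) + 152 = 2**2*(-8*8) + 152 = 4*(-64) + 152 = -256 + 152 = -104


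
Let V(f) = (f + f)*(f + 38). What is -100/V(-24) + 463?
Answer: 77809/168 ≈ 463.15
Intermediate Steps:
V(f) = 2*f*(38 + f) (V(f) = (2*f)*(38 + f) = 2*f*(38 + f))
-100/V(-24) + 463 = -100*(-1/(48*(38 - 24))) + 463 = -100/(2*(-24)*14) + 463 = -100/(-672) + 463 = -100*(-1/672) + 463 = 25/168 + 463 = 77809/168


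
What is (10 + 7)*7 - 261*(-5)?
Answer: 1424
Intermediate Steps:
(10 + 7)*7 - 261*(-5) = 17*7 + 1305 = 119 + 1305 = 1424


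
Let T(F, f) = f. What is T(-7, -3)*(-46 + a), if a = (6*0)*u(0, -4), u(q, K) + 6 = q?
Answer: 138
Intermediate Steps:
u(q, K) = -6 + q
a = 0 (a = (6*0)*(-6 + 0) = 0*(-6) = 0)
T(-7, -3)*(-46 + a) = -3*(-46 + 0) = -3*(-46) = 138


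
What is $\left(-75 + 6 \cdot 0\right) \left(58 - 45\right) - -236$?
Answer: $-739$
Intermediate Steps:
$\left(-75 + 6 \cdot 0\right) \left(58 - 45\right) - -236 = \left(-75 + 0\right) 13 + 236 = \left(-75\right) 13 + 236 = -975 + 236 = -739$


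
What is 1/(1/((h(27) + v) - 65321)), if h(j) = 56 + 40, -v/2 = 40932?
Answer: -147089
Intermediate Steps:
v = -81864 (v = -2*40932 = -81864)
h(j) = 96
1/(1/((h(27) + v) - 65321)) = 1/(1/((96 - 81864) - 65321)) = 1/(1/(-81768 - 65321)) = 1/(1/(-147089)) = 1/(-1/147089) = -147089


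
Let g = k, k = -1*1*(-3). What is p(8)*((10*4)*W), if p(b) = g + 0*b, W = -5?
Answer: -600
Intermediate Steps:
k = 3 (k = -1*(-3) = 3)
g = 3
p(b) = 3 (p(b) = 3 + 0*b = 3 + 0 = 3)
p(8)*((10*4)*W) = 3*((10*4)*(-5)) = 3*(40*(-5)) = 3*(-200) = -600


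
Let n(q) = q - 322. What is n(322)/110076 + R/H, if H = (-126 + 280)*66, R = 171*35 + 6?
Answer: 1997/3388 ≈ 0.58943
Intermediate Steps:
R = 5991 (R = 5985 + 6 = 5991)
n(q) = -322 + q
H = 10164 (H = 154*66 = 10164)
n(322)/110076 + R/H = (-322 + 322)/110076 + 5991/10164 = 0*(1/110076) + 5991*(1/10164) = 0 + 1997/3388 = 1997/3388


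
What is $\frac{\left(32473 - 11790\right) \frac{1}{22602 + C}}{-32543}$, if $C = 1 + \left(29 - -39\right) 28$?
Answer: $- \frac{20683}{797531301} \approx -2.5934 \cdot 10^{-5}$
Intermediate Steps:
$C = 1905$ ($C = 1 + \left(29 + 39\right) 28 = 1 + 68 \cdot 28 = 1 + 1904 = 1905$)
$\frac{\left(32473 - 11790\right) \frac{1}{22602 + C}}{-32543} = \frac{\left(32473 - 11790\right) \frac{1}{22602 + 1905}}{-32543} = \frac{20683}{24507} \left(- \frac{1}{32543}\right) = - \frac{20683}{797531301}$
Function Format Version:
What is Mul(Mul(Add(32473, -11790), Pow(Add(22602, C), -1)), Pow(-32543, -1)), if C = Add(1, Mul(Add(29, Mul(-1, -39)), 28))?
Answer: Rational(-20683, 797531301) ≈ -2.5934e-5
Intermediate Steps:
C = 1905 (C = Add(1, Mul(Add(29, 39), 28)) = Add(1, Mul(68, 28)) = Add(1, 1904) = 1905)
Mul(Mul(Add(32473, -11790), Pow(Add(22602, C), -1)), Pow(-32543, -1)) = Mul(Mul(Add(32473, -11790), Pow(Add(22602, 1905), -1)), Pow(-32543, -1)) = Mul(Mul(20683, Pow(24507, -1)), Rational(-1, 32543)) = Mul(Mul(20683, Rational(1, 24507)), Rational(-1, 32543)) = Mul(Rational(20683, 24507), Rational(-1, 32543)) = Rational(-20683, 797531301)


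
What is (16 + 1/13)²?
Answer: 43681/169 ≈ 258.47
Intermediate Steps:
(16 + 1/13)² = (209/13)² = 43681/169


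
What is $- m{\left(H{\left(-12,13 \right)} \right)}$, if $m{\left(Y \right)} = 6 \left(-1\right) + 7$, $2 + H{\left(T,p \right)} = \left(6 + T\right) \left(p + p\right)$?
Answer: $-1$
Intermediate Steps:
$H{\left(T,p \right)} = -2 + 2 p \left(6 + T\right)$ ($H{\left(T,p \right)} = -2 + \left(6 + T\right) \left(p + p\right) = -2 + \left(6 + T\right) 2 p = -2 + 2 p \left(6 + T\right)$)
$m{\left(Y \right)} = 1$ ($m{\left(Y \right)} = -6 + 7 = 1$)
$- m{\left(H{\left(-12,13 \right)} \right)} = \left(-1\right) 1 = -1$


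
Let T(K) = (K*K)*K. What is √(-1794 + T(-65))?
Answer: I*√276419 ≈ 525.76*I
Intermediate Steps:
T(K) = K³ (T(K) = K²*K = K³)
√(-1794 + T(-65)) = √(-1794 + (-65)³) = √(-1794 - 274625) = √(-276419) = I*√276419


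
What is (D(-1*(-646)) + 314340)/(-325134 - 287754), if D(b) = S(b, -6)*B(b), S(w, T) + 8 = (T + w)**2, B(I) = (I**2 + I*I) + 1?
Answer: -28488276173/51074 ≈ -5.5778e+5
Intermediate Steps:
B(I) = 1 + 2*I**2 (B(I) = (I**2 + I**2) + 1 = 2*I**2 + 1 = 1 + 2*I**2)
S(w, T) = -8 + (T + w)**2
D(b) = (1 + 2*b**2)*(-8 + (-6 + b)**2) (D(b) = (-8 + (-6 + b)**2)*(1 + 2*b**2) = (1 + 2*b**2)*(-8 + (-6 + b)**2))
(D(-1*(-646)) + 314340)/(-325134 - 287754) = ((1 + 2*(-1*(-646))**2)*(-8 + (-6 - 1*(-646))**2) + 314340)/(-325134 - 287754) = ((1 + 2*646**2)*(-8 + (-6 + 646)**2) + 314340)/(-612888) = ((1 + 2*417316)*(-8 + 640**2) + 314340)*(-1/612888) = ((1 + 834632)*(-8 + 409600) + 314340)*(-1/612888) = (834633*409592 + 314340)*(-1/612888) = (341858999736 + 314340)*(-1/612888) = 341859314076*(-1/612888) = -28488276173/51074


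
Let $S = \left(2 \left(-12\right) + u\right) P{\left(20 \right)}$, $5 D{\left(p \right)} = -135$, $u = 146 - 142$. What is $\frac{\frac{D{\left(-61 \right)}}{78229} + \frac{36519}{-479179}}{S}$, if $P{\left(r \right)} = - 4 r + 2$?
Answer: $- \frac{239148557}{4873140218830} \approx -4.9075 \cdot 10^{-5}$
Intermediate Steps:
$u = 4$ ($u = 146 - 142 = 4$)
$D{\left(p \right)} = -27$ ($D{\left(p \right)} = \frac{1}{5} \left(-135\right) = -27$)
$P{\left(r \right)} = 2 - 4 r$
$S = 1560$ ($S = \left(2 \left(-12\right) + 4\right) \left(2 - 80\right) = \left(-24 + 4\right) \left(2 - 80\right) = \left(-20\right) \left(-78\right) = 1560$)
$\frac{\frac{D{\left(-61 \right)}}{78229} + \frac{36519}{-479179}}{S} = \frac{- \frac{27}{78229} + \frac{36519}{-479179}}{1560} = \left(\left(-27\right) \frac{1}{78229} + 36519 \left(- \frac{1}{479179}\right)\right) \frac{1}{1560} = \left(- \frac{27}{78229} - \frac{36519}{479179}\right) \frac{1}{1560} = \left(- \frac{2869782684}{37485693991}\right) \frac{1}{1560} = - \frac{239148557}{4873140218830}$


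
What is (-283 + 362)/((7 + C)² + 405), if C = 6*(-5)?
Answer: 79/934 ≈ 0.084582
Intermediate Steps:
C = -30
(-283 + 362)/((7 + C)² + 405) = (-283 + 362)/((7 - 30)² + 405) = 79/((-23)² + 405) = 79/(529 + 405) = 79/934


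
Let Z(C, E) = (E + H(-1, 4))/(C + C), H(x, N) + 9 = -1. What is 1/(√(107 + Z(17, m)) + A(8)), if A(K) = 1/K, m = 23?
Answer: -136/116815 + 32*√124134/116815 ≈ 0.095351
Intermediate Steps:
H(x, N) = -10 (H(x, N) = -9 - 1 = -10)
Z(C, E) = (-10 + E)/(2*C) (Z(C, E) = (E - 10)/(C + C) = (-10 + E)/((2*C)) = (-10 + E)*(1/(2*C)) = (-10 + E)/(2*C))
1/(√(107 + Z(17, m)) + A(8)) = 1/(√(107 + (½)*(-10 + 23)/17) + 1/8) = 1/(√(107 + (½)*(1/17)*13) + ⅛) = 1/(√(107 + 13/34) + ⅛) = 1/(√(3651/34) + ⅛) = 1/(√124134/34 + ⅛) = 1/(⅛ + √124134/34)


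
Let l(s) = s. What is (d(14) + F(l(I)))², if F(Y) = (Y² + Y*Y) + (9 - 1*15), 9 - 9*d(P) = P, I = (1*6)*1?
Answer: 346921/81 ≈ 4283.0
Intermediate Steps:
I = 6 (I = 6*1 = 6)
d(P) = 1 - P/9
F(Y) = -6 + 2*Y² (F(Y) = (Y² + Y²) + (9 - 15) = 2*Y² - 6 = -6 + 2*Y²)
(d(14) + F(l(I)))² = ((1 - ⅑*14) + (-6 + 2*6²))² = ((1 - 14/9) + (-6 + 2*36))² = (-5/9 + (-6 + 72))² = (-5/9 + 66)² = (589/9)² = 346921/81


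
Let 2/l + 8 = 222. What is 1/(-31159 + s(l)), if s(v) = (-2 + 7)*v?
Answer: -107/3334008 ≈ -3.2093e-5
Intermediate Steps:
l = 1/107 (l = 2/(-8 + 222) = 2/214 = 2*(1/214) = 1/107 ≈ 0.0093458)
s(v) = 5*v
1/(-31159 + s(l)) = 1/(-31159 + 5*(1/107)) = 1/(-31159 + 5/107) = 1/(-3334008/107) = -107/3334008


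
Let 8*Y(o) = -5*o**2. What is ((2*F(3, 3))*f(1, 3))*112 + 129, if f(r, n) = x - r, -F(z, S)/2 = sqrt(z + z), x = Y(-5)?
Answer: 129 + 7448*sqrt(6) ≈ 18373.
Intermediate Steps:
Y(o) = -5*o**2/8 (Y(o) = (-5*o**2)/8 = -5*o**2/8)
x = -125/8 (x = -5/8*(-5)**2 = -5/8*25 = -125/8 ≈ -15.625)
F(z, S) = -2*sqrt(2)*sqrt(z) (F(z, S) = -2*sqrt(z + z) = -2*sqrt(2)*sqrt(z))
f(r, n) = -125/8 - r
((2*F(3, 3))*f(1, 3))*112 + 129 = ((2*(-2*sqrt(2)*sqrt(3)))*(-125/8 - 1*1))*112 + 129 = ((2*(-2*sqrt(6)))*(-125/8 - 1))*112 + 129 = (-4*sqrt(6)*(-133/8))*112 + 129 = (133*sqrt(6)/2)*112 + 129 = 7448*sqrt(6) + 129 = 129 + 7448*sqrt(6)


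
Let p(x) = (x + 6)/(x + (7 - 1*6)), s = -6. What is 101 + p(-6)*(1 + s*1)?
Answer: 101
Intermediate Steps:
p(x) = (6 + x)/(1 + x) (p(x) = (6 + x)/(x + (7 - 6)) = (6 + x)/(x + 1) = (6 + x)/(1 + x))
101 + p(-6)*(1 + s*1) = 101 + ((6 - 6)/(1 - 6))*(1 - 6*1) = 101 + (0/(-5))*(1 - 6) = 101 - 1/5*0*(-5) = 101 + 0*(-5) = 101 + 0 = 101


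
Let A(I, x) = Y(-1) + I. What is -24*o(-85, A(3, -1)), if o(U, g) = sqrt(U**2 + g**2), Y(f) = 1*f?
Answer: -24*sqrt(7229) ≈ -2040.6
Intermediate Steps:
Y(f) = f
A(I, x) = -1 + I
-24*o(-85, A(3, -1)) = -24*sqrt((-85)**2 + (-1 + 3)**2) = -24*sqrt(7225 + 2**2) = -24*sqrt(7225 + 4) = -24*sqrt(7229)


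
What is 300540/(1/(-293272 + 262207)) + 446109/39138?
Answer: -121801044805897/13046 ≈ -9.3363e+9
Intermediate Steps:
300540/(1/(-293272 + 262207)) + 446109/39138 = 300540/(1/(-31065)) + 446109*(1/39138) = 300540/(-1/31065) + 148703/13046 = 300540*(-31065) + 148703/13046 = -9336275100 + 148703/13046 = -121801044805897/13046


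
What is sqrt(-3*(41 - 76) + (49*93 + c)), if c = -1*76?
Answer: sqrt(4586) ≈ 67.720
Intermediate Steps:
c = -76
sqrt(-3*(41 - 76) + (49*93 + c)) = sqrt(-3*(41 - 76) + (49*93 - 76)) = sqrt(-3*(-35) + (4557 - 76)) = sqrt(105 + 4481) = sqrt(4586)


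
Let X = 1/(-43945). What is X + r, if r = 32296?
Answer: 1419247719/43945 ≈ 32296.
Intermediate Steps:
X = -1/43945 ≈ -2.2756e-5
X + r = -1/43945 + 32296 = 1419247719/43945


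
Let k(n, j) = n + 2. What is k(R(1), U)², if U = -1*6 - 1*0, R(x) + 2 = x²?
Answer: 1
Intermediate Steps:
R(x) = -2 + x²
U = -6 (U = -6 + 0 = -6)
k(n, j) = 2 + n
k(R(1), U)² = (2 + (-2 + 1²))² = (2 + (-2 + 1))² = (2 - 1)² = 1² = 1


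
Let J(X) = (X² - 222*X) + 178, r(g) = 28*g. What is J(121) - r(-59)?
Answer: -10391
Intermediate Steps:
J(X) = 178 + X² - 222*X
J(121) - r(-59) = (178 + 121² - 222*121) - 28*(-59) = (178 + 14641 - 26862) - 1*(-1652) = -12043 + 1652 = -10391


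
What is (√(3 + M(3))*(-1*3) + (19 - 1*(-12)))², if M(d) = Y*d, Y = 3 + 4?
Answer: 1177 - 372*√6 ≈ 265.79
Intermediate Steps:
Y = 7
M(d) = 7*d
(√(3 + M(3))*(-1*3) + (19 - 1*(-12)))² = (√(3 + 7*3)*(-1*3) + (19 - 1*(-12)))² = (√(3 + 21)*(-3) + (19 + 12))² = (√24*(-3) + 31)² = ((2*√6)*(-3) + 31)² = (-6*√6 + 31)² = (31 - 6*√6)²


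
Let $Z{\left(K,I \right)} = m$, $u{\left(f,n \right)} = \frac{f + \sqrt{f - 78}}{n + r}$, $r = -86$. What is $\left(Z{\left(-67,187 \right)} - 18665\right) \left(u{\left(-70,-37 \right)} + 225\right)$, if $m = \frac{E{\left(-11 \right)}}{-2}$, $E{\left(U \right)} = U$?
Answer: $- \frac{1035415655}{246} + \frac{37319 i \sqrt{37}}{123} \approx -4.209 \cdot 10^{6} + 1845.5 i$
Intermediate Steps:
$u{\left(f,n \right)} = \frac{f + \sqrt{-78 + f}}{-86 + n}$ ($u{\left(f,n \right)} = \frac{f + \sqrt{f - 78}}{n - 86} = \frac{f + \sqrt{-78 + f}}{-86 + n}$)
$m = \frac{11}{2}$ ($m = - \frac{11}{-2} = \left(-11\right) \left(- \frac{1}{2}\right) = \frac{11}{2} \approx 5.5$)
$Z{\left(K,I \right)} = \frac{11}{2}$
$\left(Z{\left(-67,187 \right)} - 18665\right) \left(u{\left(-70,-37 \right)} + 225\right) = \left(\frac{11}{2} - 18665\right) \left(\frac{-70 + \sqrt{-78 - 70}}{-86 - 37} + 225\right) = - \frac{37319 \left(\frac{-70 + \sqrt{-148}}{-123} + 225\right)}{2} = - \frac{37319 \left(- \frac{-70 + 2 i \sqrt{37}}{123} + 225\right)}{2} = - \frac{37319 \left(\left(\frac{70}{123} - \frac{2 i \sqrt{37}}{123}\right) + 225\right)}{2} = - \frac{37319 \left(\frac{27745}{123} - \frac{2 i \sqrt{37}}{123}\right)}{2} = - \frac{1035415655}{246} + \frac{37319 i \sqrt{37}}{123}$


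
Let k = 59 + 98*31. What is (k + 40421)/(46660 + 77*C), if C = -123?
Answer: 43518/37189 ≈ 1.1702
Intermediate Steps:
k = 3097 (k = 59 + 3038 = 3097)
(k + 40421)/(46660 + 77*C) = (3097 + 40421)/(46660 + 77*(-123)) = 43518/(46660 - 9471) = 43518/37189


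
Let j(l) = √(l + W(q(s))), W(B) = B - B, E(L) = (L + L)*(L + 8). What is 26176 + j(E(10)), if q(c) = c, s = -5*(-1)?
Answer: 26176 + 6*√10 ≈ 26195.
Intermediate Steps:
E(L) = 2*L*(8 + L) (E(L) = (2*L)*(8 + L) = 2*L*(8 + L))
s = 5
W(B) = 0
j(l) = √l (j(l) = √(l + 0) = √l)
26176 + j(E(10)) = 26176 + √(2*10*(8 + 10)) = 26176 + √(2*10*18) = 26176 + √360 = 26176 + 6*√10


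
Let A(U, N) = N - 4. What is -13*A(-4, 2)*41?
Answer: 1066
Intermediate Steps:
A(U, N) = -4 + N
-13*A(-4, 2)*41 = -13*(-4 + 2)*41 = -13*(-2)*41 = 26*41 = 1066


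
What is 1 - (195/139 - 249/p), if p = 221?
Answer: 22235/30719 ≈ 0.72382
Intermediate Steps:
1 - (195/139 - 249/p) = 1 - (195/139 - 249/221) = 1 - 1*8484/30719 = 1 - 8484/30719 = 22235/30719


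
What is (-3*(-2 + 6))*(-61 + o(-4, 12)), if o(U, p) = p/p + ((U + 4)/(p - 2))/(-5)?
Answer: 720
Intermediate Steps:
o(U, p) = 1 - (4 + U)/(5*(-2 + p)) (o(U, p) = 1 + ((4 + U)/(-2 + p))*(-⅕) = 1 - (4 + U)/(5*(-2 + p)))
(-3*(-2 + 6))*(-61 + o(-4, 12)) = (-3*(-2 + 6))*(-61 + (-14 - 1*(-4) + 5*12)/(5*(-2 + 12))) = (-3*4)*(-61 + (⅕)*(-14 + 4 + 60)/10) = -12*(-61 + (⅕)*(⅒)*50) = -12*(-61 + 1) = -12*(-60) = 720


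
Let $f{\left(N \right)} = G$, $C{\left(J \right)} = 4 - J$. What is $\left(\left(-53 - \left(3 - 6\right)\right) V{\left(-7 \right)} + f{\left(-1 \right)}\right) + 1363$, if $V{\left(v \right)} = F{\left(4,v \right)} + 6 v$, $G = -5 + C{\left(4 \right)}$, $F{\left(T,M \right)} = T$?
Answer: $3258$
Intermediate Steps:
$G = -5$ ($G = -5 + \left(4 - 4\right) = -5 + 0 = -5$)
$V{\left(v \right)} = 4 + 6 v$
$f{\left(N \right)} = -5$
$\left(\left(-53 - \left(3 - 6\right)\right) V{\left(-7 \right)} + f{\left(-1 \right)}\right) + 1363 = \left(\left(-53 - \left(3 - 6\right)\right) \left(4 + 6 \left(-7\right)\right) - 5\right) + 1363 = \left(\left(-53 - -3\right) \left(4 - 42\right) - 5\right) + 1363 = \left(\left(-53 + 3\right) \left(-38\right) - 5\right) + 1363 = \left(\left(-50\right) \left(-38\right) - 5\right) + 1363 = \left(1900 - 5\right) + 1363 = 1895 + 1363 = 3258$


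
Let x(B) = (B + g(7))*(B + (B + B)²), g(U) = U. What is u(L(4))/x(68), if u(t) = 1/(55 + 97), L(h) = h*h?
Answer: 1/211629600 ≈ 4.7252e-9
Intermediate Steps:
L(h) = h²
u(t) = 1/152
x(B) = (7 + B)*(B + 4*B²) (x(B) = (B + 7)*(B + (B + B)²) = (7 + B)*(B + (2*B)²) = (7 + B)*(B + 4*B²))
u(L(4))/x(68) = 1/(152*((68*(7 + 4*68² + 29*68)))) = 1/(152*((68*(7 + 4*4624 + 1972)))) = 1/(152*((68*(7 + 18496 + 1972)))) = 1/(152*((68*20475))) = (1/152)/1392300 = (1/152)*(1/1392300) = 1/211629600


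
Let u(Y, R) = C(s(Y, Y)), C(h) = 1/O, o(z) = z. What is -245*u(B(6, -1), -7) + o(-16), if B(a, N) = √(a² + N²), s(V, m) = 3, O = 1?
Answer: -261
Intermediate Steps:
B(a, N) = √(N² + a²)
C(h) = 1 (C(h) = 1/1 = 1)
u(Y, R) = 1
-245*u(B(6, -1), -7) + o(-16) = -245*1 - 16 = -245 - 16 = -261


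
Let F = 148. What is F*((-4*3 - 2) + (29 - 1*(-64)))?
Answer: 11692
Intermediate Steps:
F*((-4*3 - 2) + (29 - 1*(-64))) = 148*((-4*3 - 2) + (29 - 1*(-64))) = 148*((-12 - 2) + (29 + 64)) = 148*(-14 + 93) = 148*79 = 11692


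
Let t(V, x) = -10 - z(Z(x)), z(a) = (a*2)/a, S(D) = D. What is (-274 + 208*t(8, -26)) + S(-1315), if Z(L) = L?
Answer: -4085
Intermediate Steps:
z(a) = 2 (z(a) = (2*a)/a = 2)
t(V, x) = -12 (t(V, x) = -10 - 1*2 = -10 - 2 = -12)
(-274 + 208*t(8, -26)) + S(-1315) = (-274 + 208*(-12)) - 1315 = (-274 - 2496) - 1315 = -2770 - 1315 = -4085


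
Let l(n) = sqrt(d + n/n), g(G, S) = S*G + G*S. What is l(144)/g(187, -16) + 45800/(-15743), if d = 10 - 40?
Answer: -45800/15743 - I*sqrt(29)/5984 ≈ -2.9092 - 0.00089993*I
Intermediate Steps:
g(G, S) = 2*G*S (g(G, S) = G*S + G*S = 2*G*S)
d = -30
l(n) = I*sqrt(29) (l(n) = sqrt(-30 + n/n) = sqrt(-30 + 1) = sqrt(-29) = I*sqrt(29))
l(144)/g(187, -16) + 45800/(-15743) = (I*sqrt(29))/((2*187*(-16))) + 45800/(-15743) = (I*sqrt(29))/(-5984) + 45800*(-1/15743) = (I*sqrt(29))*(-1/5984) - 45800/15743 = -I*sqrt(29)/5984 - 45800/15743 = -45800/15743 - I*sqrt(29)/5984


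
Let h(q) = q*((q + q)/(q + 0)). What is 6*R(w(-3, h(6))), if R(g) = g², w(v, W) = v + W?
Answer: 486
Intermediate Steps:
h(q) = 2*q (h(q) = q*((2*q)/q) = q*2 = 2*q)
w(v, W) = W + v
6*R(w(-3, h(6))) = 6*(2*6 - 3)² = 6*(12 - 3)² = 6*9² = 6*81 = 486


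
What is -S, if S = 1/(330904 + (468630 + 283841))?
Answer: -1/1083375 ≈ -9.2304e-7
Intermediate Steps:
S = 1/1083375 (S = 1/(330904 + 752471) = 1/1083375 ≈ 9.2304e-7)
-S = -1*1/1083375 = -1/1083375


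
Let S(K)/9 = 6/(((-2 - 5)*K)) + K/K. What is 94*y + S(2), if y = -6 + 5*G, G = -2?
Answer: -10492/7 ≈ -1498.9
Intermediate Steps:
y = -16 (y = -6 + 5*(-2) = -6 - 10 = -16)
S(K) = 9 - 54/(7*K) (S(K) = 9*(6/(((-2 - 5)*K)) + K/K) = 9*(6/((-7*K)) + 1) = 9*(6*(-1/(7*K)) + 1) = 9*(-6/(7*K) + 1) = 9*(1 - 6/(7*K)) = 9 - 54/(7*K))
94*y + S(2) = 94*(-16) + (9 - 54/7/2) = -1504 + (9 - 54/7*1/2) = -1504 + (9 - 27/7) = -1504 + 36/7 = -10492/7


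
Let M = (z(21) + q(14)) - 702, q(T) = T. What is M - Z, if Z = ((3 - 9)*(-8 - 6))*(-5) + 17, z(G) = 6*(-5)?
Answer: -315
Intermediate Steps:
z(G) = -30
Z = -403 (Z = -6*(-14)*(-5) + 17 = 84*(-5) + 17 = -420 + 17 = -403)
M = -718 (M = (-30 + 14) - 702 = -16 - 702 = -718)
M - Z = -718 - 1*(-403) = -718 + 403 = -315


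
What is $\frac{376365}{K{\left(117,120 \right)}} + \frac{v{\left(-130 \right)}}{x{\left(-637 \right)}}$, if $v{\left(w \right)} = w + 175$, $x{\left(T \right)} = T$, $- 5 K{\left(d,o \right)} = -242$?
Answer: $\frac{108973785}{14014} \approx 7776.1$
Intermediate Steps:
$K{\left(d,o \right)} = \frac{242}{5}$ ($K{\left(d,o \right)} = \left(- \frac{1}{5}\right) \left(-242\right) = \frac{242}{5}$)
$v{\left(w \right)} = 175 + w$
$\frac{376365}{K{\left(117,120 \right)}} + \frac{v{\left(-130 \right)}}{x{\left(-637 \right)}} = \frac{376365}{\frac{242}{5}} + \frac{175 - 130}{-637} = 376365 \cdot \frac{5}{242} + 45 \left(- \frac{1}{637}\right) = \frac{171075}{22} - \frac{45}{637} = \frac{108973785}{14014}$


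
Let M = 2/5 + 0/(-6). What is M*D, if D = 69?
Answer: 138/5 ≈ 27.600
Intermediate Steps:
M = ⅖ (M = 2*(⅕) + 0*(-⅙) = ⅖ + 0 = ⅖ ≈ 0.40000)
M*D = (⅖)*69 = 138/5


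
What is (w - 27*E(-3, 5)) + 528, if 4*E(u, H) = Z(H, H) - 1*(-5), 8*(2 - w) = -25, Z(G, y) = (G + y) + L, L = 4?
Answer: 3239/8 ≈ 404.88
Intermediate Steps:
Z(G, y) = 4 + G + y (Z(G, y) = (G + y) + 4 = 4 + G + y)
w = 41/8 (w = 2 - ⅛*(-25) = 2 + 25/8 = 41/8 ≈ 5.1250)
E(u, H) = 9/4 + H/2 (E(u, H) = ((4 + H + H) - 1*(-5))/4 = ((4 + 2*H) + 5)/4 = (9 + 2*H)/4 = 9/4 + H/2)
(w - 27*E(-3, 5)) + 528 = (41/8 - 27*(9/4 + (½)*5)) + 528 = (41/8 - 27*(9/4 + 5/2)) + 528 = (41/8 - 27*19/4) + 528 = (41/8 - 513/4) + 528 = -985/8 + 528 = 3239/8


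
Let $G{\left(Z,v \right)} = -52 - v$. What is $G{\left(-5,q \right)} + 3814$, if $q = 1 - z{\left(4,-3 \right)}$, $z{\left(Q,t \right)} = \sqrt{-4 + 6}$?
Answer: $3761 + \sqrt{2} \approx 3762.4$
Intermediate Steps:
$z{\left(Q,t \right)} = \sqrt{2}$
$q = 1 - \sqrt{2} \approx -0.41421$
$G{\left(-5,q \right)} + 3814 = \left(-52 - \left(1 - \sqrt{2}\right)\right) + 3814 = \left(-53 + \sqrt{2}\right) + 3814 = 3761 + \sqrt{2}$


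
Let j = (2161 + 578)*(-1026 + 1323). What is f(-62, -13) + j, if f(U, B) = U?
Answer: 813421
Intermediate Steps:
j = 813483 (j = 2739*297 = 813483)
f(-62, -13) + j = -62 + 813483 = 813421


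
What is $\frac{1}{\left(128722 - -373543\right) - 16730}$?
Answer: $\frac{1}{485535} \approx 2.0596 \cdot 10^{-6}$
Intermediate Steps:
$\frac{1}{\left(128722 - -373543\right) - 16730} = \frac{1}{\left(128722 + 373543\right) - 16730} = \frac{1}{502265 - 16730} = \frac{1}{485535}$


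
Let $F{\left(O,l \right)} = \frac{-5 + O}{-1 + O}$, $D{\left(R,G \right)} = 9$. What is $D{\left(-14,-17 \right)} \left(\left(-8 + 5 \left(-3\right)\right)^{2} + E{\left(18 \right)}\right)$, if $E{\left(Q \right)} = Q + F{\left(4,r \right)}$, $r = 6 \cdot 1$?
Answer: $4920$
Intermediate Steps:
$r = 6$
$F{\left(O,l \right)} = \frac{-5 + O}{-1 + O}$
$E{\left(Q \right)} = - \frac{1}{3} + Q$ ($E{\left(Q \right)} = Q + \frac{-5 + 4}{-1 + 4} = Q + \frac{1}{3} \left(-1\right) = Q - \frac{1}{3} = - \frac{1}{3} + Q$)
$D{\left(-14,-17 \right)} \left(\left(-8 + 5 \left(-3\right)\right)^{2} + E{\left(18 \right)}\right) = 9 \left(\left(-8 + 5 \left(-3\right)\right)^{2} + \left(- \frac{1}{3} + 18\right)\right) = 9 \left(\left(-8 - 15\right)^{2} + \frac{53}{3}\right) = 9 \left(\left(-23\right)^{2} + \frac{53}{3}\right) = 9 \left(529 + \frac{53}{3}\right) = 9 \cdot \frac{1640}{3} = 4920$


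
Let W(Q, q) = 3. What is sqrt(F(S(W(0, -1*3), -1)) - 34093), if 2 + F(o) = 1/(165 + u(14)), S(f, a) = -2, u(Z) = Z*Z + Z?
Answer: 2*I*sqrt(47946090)/75 ≈ 184.65*I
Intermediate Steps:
u(Z) = Z + Z**2 (u(Z) = Z**2 + Z = Z + Z**2)
F(o) = -749/375 (F(o) = -2 + 1/(165 + 14*(1 + 14)) = -2 + 1/(165 + 14*15) = -2 + 1/(165 + 210) = -2 + 1/375 = -749/375)
sqrt(F(S(W(0, -1*3), -1)) - 34093) = sqrt(-749/375 - 34093) = sqrt(-12785624/375) = 2*I*sqrt(47946090)/75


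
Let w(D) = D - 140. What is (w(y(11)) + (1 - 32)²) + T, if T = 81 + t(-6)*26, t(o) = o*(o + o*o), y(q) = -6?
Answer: -3784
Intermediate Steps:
w(D) = -140 + D
t(o) = o*(o + o²)
T = -4599 (T = 81 + ((-6)²*(1 - 6))*26 = 81 + (36*(-5))*26 = 81 - 180*26 = 81 - 4680 = -4599)
(w(y(11)) + (1 - 32)²) + T = ((-140 - 6) + (1 - 32)²) - 4599 = (-146 + (-31)²) - 4599 = (-146 + 961) - 4599 = 815 - 4599 = -3784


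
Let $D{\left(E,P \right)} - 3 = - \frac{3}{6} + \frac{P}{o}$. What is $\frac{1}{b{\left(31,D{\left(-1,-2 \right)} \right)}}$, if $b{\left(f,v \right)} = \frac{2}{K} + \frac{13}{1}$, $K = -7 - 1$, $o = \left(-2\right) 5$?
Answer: $\frac{4}{51} \approx 0.078431$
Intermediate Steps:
$o = -10$
$K = -8$
$D{\left(E,P \right)} = \frac{5}{2} - \frac{P}{10}$ ($D{\left(E,P \right)} = 3 + \left(- \frac{3}{6} + \frac{P}{-10}\right) = 3 + \left(\left(-3\right) \frac{1}{6} + P \left(- \frac{1}{10}\right)\right) = 3 - \left(\frac{1}{2} + \frac{P}{10}\right) = \frac{5}{2} - \frac{P}{10}$)
$b{\left(f,v \right)} = \frac{51}{4}$ ($b{\left(f,v \right)} = \frac{2}{-8} + \frac{13}{1} = 2 \left(- \frac{1}{8}\right) + 13 \cdot 1 = - \frac{1}{4} + 13 = \frac{51}{4}$)
$\frac{1}{b{\left(31,D{\left(-1,-2 \right)} \right)}} = \frac{1}{\frac{51}{4}} = \frac{4}{51}$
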